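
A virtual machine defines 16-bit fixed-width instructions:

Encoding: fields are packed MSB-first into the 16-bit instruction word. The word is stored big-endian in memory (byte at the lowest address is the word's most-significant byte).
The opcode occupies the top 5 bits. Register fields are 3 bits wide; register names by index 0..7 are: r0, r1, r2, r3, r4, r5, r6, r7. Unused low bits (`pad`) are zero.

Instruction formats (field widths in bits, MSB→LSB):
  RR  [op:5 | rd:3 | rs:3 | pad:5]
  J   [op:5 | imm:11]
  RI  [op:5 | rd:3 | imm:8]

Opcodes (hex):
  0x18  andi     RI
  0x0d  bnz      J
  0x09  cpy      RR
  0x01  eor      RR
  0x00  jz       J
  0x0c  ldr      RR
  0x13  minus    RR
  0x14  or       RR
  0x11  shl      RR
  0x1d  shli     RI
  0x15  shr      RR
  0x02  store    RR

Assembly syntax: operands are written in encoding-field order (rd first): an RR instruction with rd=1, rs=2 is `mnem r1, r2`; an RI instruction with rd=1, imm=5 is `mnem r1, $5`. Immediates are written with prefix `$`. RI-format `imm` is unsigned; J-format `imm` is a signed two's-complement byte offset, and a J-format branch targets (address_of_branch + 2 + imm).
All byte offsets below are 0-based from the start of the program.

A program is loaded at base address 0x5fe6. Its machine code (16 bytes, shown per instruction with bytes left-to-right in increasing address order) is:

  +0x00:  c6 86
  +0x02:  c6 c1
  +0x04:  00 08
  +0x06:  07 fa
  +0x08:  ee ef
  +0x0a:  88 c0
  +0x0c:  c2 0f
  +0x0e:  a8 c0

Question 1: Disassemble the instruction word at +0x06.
jz $-6

@+06  big-endian(07 fa) = 0x07fa
  opcode bits[15:11]=0x0: jz/J
  [10:0] imm=2042 (s11→-6) = $-6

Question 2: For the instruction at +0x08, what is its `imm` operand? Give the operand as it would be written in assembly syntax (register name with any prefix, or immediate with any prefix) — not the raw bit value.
off 0x08: read ee ef as big → 0xeeef
  opcode bits[15:11]=0x1d: shli/RI
  rd: (w>>8)&0x7=0x6 → r6
  imm: (w>>0)&0xff=0xef → $239

$239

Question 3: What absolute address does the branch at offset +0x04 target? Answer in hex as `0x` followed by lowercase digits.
0x5ff4

off 0x04: read 00 08 as big → 0x0008
  opcode bits[15:11]=0x0: jz/J
  imm@[10:0]=0x8 ⇒ $8
  target = base 0x5fe6 + off 0x04 + 2 + imm 8 = 0x5ff4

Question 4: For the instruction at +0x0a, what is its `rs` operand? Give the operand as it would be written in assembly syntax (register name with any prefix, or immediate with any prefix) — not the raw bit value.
@+0a  big-endian(88 c0) = 0x88c0
  op=0x88c0>>11=0x11 ⇒ shl (RR)
  rd: (w>>8)&0x7=0x0 → r0
  rs: (w>>5)&0x7=0x6 → r6

r6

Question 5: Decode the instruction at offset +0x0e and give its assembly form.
shr r0, r6

@+0e  big-endian(a8 c0) = 0xa8c0
  opcode bits[15:11]=0x15: shr/RR
  rd@[10:8]=0x0 ⇒ r0
  rs@[7:5]=0x6 ⇒ r6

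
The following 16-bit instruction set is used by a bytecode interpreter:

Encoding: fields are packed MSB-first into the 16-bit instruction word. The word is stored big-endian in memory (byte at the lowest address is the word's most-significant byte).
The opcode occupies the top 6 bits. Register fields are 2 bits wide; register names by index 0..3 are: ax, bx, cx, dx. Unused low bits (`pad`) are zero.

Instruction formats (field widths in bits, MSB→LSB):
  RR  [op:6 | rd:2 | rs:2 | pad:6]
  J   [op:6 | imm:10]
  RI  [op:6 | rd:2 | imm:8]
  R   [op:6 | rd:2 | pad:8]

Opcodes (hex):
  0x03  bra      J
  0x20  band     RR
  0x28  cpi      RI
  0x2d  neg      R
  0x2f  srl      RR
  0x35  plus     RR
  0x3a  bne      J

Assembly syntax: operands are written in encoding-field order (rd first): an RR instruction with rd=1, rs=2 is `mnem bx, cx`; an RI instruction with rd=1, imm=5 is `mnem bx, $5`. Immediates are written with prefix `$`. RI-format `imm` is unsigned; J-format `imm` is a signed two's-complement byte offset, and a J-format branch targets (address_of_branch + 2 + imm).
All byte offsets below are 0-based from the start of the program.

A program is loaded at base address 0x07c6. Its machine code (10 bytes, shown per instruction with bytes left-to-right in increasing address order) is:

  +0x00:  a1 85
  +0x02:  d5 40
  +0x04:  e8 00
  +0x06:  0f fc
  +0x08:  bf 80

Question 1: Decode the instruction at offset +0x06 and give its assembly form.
bra $-4

@+06  big-endian(0f fc) = 0x0ffc
  top 6b → 0x3 → bra [J]
  [9:0] imm=1020 (s10→-4) = $-4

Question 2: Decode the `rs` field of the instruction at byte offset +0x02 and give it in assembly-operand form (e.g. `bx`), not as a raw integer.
+0x02: d5 40 ⇒ word 0xd540 (big)
  opcode bits[15:10]=0x35: plus/RR
  rd@[9:8]=0x1 ⇒ bx
  rs@[7:6]=0x1 ⇒ bx

bx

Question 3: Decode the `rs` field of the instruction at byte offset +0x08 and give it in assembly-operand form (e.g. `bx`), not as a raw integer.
cx

off 0x08: read bf 80 as big → 0xbf80
  op=0xbf80>>10=0x2f ⇒ srl (RR)
  [9:8] rd=3 = dx
  [7:6] rs=2 = cx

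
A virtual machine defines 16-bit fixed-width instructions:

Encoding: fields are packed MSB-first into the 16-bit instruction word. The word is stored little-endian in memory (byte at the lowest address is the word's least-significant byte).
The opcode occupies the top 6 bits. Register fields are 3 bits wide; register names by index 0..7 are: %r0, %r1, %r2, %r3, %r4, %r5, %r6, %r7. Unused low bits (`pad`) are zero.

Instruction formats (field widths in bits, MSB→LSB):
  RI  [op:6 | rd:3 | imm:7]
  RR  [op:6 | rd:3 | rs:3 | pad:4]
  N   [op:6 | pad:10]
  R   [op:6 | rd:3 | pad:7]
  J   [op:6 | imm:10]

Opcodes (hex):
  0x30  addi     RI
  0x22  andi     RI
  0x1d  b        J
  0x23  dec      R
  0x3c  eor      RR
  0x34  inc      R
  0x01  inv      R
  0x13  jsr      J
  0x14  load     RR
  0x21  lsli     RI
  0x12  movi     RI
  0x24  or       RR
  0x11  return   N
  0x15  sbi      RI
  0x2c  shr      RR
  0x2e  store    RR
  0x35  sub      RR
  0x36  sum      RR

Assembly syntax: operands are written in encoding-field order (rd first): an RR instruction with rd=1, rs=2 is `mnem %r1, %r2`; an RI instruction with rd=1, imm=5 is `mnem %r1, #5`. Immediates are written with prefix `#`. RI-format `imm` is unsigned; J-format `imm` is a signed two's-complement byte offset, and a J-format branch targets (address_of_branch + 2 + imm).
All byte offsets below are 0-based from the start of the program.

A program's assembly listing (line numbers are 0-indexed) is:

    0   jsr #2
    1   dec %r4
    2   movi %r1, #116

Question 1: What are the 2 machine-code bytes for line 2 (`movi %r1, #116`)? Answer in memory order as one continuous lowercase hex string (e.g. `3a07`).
f448

L2: movi op=0x12:6|rd=1:3|imm=116:7 ⇒ 0x48f4 ⇒ little f4 48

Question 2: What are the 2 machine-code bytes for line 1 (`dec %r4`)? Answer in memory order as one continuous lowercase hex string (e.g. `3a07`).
line 1 (dec): pack op=0x23:6|rd=4:3|pad=0:7 = 0x8e00; little→ 00 8e

008e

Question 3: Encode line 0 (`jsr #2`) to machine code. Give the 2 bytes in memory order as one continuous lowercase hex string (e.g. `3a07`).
024c

L0: jsr op=0x13:6|imm=2:10 ⇒ 0x4c02 ⇒ little 02 4c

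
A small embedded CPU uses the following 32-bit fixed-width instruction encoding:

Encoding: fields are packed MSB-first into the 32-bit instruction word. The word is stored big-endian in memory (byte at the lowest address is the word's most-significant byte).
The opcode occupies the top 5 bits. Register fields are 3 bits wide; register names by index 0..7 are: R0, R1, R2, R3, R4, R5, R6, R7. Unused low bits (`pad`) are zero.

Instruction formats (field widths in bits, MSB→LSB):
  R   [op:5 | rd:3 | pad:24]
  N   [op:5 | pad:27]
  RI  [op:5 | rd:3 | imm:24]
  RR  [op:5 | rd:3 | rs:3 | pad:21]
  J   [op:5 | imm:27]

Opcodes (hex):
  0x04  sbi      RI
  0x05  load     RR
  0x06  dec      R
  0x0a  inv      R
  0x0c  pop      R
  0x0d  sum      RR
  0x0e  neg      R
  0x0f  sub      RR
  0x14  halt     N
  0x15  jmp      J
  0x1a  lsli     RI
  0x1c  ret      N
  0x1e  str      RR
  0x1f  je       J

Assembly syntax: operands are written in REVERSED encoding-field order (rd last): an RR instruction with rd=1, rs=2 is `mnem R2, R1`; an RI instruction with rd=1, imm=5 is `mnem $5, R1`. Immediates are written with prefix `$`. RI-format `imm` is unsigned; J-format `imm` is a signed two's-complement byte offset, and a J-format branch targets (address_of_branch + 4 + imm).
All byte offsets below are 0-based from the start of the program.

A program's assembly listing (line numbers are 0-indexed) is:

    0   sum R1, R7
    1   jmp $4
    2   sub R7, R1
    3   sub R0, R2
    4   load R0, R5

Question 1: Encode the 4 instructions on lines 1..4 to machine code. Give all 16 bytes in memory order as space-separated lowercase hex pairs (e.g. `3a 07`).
a8 00 00 04 79 e0 00 00 7a 00 00 00 2d 00 00 00

line 1 (jmp): pack op=0x15:5|imm=4:27 = 0xa8000004; big→ a8 00 00 04
line 2 (sub): pack op=0xf:5|rd=1:3|rs=7:3|pad=0:21 = 0x79e00000; big→ 79 e0 00 00
line 3 (sub): pack op=0xf:5|rd=2:3|rs=0:3|pad=0:21 = 0x7a000000; big→ 7a 00 00 00
line 4 (load): pack op=0x5:5|rd=5:3|rs=0:3|pad=0:21 = 0x2d000000; big→ 2d 00 00 00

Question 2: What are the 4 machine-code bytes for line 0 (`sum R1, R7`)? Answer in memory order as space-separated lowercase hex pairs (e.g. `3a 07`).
6f 20 00 00

line 0 (sum): pack op=0xd:5|rd=7:3|rs=1:3|pad=0:21 = 0x6f200000; big→ 6f 20 00 00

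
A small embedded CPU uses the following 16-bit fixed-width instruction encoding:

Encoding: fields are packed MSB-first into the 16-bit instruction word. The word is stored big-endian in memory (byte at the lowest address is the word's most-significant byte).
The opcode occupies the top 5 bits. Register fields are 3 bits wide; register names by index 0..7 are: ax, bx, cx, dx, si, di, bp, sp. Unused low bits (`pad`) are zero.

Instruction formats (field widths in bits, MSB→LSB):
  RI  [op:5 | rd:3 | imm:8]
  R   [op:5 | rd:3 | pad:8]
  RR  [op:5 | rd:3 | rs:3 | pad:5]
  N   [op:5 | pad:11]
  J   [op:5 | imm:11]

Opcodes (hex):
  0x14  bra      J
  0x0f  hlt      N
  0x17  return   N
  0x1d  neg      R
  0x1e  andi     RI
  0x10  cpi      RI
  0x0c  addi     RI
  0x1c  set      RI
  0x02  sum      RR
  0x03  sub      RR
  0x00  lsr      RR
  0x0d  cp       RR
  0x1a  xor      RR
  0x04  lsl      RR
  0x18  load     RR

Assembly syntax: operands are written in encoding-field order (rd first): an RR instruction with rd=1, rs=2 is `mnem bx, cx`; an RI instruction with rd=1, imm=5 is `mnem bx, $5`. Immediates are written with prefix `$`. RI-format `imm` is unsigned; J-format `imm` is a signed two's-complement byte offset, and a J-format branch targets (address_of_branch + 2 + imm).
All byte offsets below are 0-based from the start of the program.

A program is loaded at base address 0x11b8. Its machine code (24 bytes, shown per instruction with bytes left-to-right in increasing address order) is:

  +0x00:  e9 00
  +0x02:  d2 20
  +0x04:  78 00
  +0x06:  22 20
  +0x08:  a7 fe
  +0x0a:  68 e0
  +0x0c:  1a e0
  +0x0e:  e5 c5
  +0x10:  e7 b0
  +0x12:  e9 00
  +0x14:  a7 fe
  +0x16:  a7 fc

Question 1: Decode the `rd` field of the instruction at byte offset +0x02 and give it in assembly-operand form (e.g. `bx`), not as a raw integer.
+0x02: d2 20 ⇒ word 0xd220 (big)
  top 5b → 0x1a → xor [RR]
  [10:8] rd=2 = cx
  [7:5] rs=1 = bx

cx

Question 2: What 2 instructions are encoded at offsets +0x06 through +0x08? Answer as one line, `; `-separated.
[06] 22 20 → 0x2220
  op=0x2220>>11=0x4 ⇒ lsl (RR)
  rd@[10:8]=0x2 ⇒ cx
  rs@[7:5]=0x1 ⇒ bx
[08] a7 fe → 0xa7fe
  op=0xa7fe>>11=0x14 ⇒ bra (J)
  imm@[10:0]=0x7fe (s11→-2) ⇒ $-2

lsl cx, bx; bra $-2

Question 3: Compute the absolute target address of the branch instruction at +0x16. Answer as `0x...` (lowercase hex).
@+16  big-endian(a7 fc) = 0xa7fc
  opcode bits[15:11]=0x14: bra/J
  [10:0] imm=2044 (s11→-4) = $-4
  target = base 0x11b8 + off 0x16 + 2 + imm -4 = 0x11cc

0x11cc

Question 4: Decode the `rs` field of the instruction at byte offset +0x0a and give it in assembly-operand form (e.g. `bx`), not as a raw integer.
+0x0a: 68 e0 ⇒ word 0x68e0 (big)
  opcode bits[15:11]=0xd: cp/RR
  rd@[10:8]=0x0 ⇒ ax
  rs@[7:5]=0x7 ⇒ sp

sp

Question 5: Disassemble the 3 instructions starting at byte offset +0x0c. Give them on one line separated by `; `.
sub cx, sp; set di, $197; set sp, $176

@+0c  big-endian(1a e0) = 0x1ae0
  top 5b → 0x3 → sub [RR]
  [10:8] rd=2 = cx
  [7:5] rs=7 = sp
@+0e  big-endian(e5 c5) = 0xe5c5
  top 5b → 0x1c → set [RI]
  [10:8] rd=5 = di
  [7:0] imm=197 = $197
@+10  big-endian(e7 b0) = 0xe7b0
  top 5b → 0x1c → set [RI]
  [10:8] rd=7 = sp
  [7:0] imm=176 = $176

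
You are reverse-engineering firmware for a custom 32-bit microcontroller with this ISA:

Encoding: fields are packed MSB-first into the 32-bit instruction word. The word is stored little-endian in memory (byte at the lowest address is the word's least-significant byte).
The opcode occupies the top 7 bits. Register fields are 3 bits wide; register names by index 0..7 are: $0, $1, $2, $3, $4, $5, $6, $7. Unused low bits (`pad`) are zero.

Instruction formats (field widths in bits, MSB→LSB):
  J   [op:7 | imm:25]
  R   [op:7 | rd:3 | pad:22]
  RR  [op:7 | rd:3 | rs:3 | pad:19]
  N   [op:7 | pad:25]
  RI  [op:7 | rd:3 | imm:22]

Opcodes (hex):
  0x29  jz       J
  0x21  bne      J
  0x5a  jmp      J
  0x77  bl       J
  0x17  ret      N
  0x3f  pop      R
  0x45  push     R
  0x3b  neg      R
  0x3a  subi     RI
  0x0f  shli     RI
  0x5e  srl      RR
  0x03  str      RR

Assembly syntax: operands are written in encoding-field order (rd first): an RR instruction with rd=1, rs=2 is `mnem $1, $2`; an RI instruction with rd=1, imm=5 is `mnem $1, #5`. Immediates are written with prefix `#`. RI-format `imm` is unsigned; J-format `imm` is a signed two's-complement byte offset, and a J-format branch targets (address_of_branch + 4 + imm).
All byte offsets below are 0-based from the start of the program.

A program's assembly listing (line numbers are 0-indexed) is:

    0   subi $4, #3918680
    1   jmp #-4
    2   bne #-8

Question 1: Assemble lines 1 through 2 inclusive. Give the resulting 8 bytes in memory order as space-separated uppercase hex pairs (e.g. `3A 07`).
FC FF FF B5 F8 FF FF 43

L1: jmp op=0x5a:7|imm=-4:25 ⇒ 0xb5fffffc ⇒ little fc ff ff b5
L2: bne op=0x21:7|imm=-8:25 ⇒ 0x43fffff8 ⇒ little f8 ff ff 43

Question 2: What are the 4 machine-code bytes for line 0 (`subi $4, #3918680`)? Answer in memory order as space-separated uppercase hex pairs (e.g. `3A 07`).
58 CB 3B 75

line 0 (subi): pack op=0x3a:7|rd=4:3|imm=3918680:22 = 0x753bcb58; little→ 58 cb 3b 75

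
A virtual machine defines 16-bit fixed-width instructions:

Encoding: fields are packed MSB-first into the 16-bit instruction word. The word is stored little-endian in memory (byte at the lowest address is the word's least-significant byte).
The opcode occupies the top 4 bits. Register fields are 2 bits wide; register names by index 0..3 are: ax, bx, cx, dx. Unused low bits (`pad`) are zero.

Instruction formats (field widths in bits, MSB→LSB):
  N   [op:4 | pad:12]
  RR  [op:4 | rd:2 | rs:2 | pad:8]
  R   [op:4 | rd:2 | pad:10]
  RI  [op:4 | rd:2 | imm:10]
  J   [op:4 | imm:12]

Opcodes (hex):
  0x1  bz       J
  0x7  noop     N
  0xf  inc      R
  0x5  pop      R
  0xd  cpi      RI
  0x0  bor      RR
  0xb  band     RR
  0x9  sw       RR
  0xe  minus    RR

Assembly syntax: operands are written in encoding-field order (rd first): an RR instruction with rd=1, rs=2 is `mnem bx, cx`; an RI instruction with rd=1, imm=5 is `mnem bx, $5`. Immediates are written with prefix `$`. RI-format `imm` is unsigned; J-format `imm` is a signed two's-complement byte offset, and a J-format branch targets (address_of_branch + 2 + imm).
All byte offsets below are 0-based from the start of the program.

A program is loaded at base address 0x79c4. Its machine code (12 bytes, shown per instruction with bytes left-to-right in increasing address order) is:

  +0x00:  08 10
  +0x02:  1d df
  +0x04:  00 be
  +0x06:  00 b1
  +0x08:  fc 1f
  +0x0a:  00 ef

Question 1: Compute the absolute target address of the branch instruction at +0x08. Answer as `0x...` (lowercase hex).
0x79ca

+0x08: fc 1f ⇒ word 0x1ffc (little)
  opcode bits[15:12]=0x1: bz/J
  [11:0] imm=4092 (s12→-4) = $-4
  target = base 0x79c4 + off 0x08 + 2 + imm -4 = 0x79ca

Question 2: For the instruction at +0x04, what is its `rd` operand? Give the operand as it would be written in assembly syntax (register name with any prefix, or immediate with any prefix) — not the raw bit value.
off 0x04: read 00 be as little → 0xbe00
  op=0xbe00>>12=0xb ⇒ band (RR)
  rd@[11:10]=0x3 ⇒ dx
  rs@[9:8]=0x2 ⇒ cx

dx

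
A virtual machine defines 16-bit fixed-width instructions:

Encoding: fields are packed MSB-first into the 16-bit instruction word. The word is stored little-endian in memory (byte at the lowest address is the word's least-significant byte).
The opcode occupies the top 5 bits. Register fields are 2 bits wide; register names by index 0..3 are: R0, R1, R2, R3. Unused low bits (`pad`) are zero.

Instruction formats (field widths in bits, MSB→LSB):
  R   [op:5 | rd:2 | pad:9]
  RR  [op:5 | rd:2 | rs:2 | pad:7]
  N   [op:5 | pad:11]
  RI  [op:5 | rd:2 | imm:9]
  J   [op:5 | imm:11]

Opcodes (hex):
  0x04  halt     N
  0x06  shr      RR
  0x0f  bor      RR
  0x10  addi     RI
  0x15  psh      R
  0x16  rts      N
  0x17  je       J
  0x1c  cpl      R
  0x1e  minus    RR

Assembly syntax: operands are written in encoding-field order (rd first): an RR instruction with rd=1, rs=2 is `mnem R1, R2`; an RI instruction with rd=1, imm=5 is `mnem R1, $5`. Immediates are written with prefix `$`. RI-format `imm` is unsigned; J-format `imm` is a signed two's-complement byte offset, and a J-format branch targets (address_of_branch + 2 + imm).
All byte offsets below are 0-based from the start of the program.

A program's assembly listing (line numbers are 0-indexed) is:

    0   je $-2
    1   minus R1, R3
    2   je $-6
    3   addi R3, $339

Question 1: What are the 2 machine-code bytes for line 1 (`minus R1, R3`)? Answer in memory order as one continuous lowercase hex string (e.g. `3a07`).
80f3

1. minus fields op=0x1e:5|rd=1:2|rs=3:2|pad=0:7 → word f380h → 80 f3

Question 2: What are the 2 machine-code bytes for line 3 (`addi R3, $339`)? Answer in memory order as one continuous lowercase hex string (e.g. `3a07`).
3. addi fields op=0x10:5|rd=3:2|imm=339:9 → word 8753h → 53 87

5387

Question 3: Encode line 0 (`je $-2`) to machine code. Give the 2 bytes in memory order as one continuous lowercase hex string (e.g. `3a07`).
line 0 (je): pack op=0x17:5|imm=-2:11 = 0xbffe; little→ fe bf

febf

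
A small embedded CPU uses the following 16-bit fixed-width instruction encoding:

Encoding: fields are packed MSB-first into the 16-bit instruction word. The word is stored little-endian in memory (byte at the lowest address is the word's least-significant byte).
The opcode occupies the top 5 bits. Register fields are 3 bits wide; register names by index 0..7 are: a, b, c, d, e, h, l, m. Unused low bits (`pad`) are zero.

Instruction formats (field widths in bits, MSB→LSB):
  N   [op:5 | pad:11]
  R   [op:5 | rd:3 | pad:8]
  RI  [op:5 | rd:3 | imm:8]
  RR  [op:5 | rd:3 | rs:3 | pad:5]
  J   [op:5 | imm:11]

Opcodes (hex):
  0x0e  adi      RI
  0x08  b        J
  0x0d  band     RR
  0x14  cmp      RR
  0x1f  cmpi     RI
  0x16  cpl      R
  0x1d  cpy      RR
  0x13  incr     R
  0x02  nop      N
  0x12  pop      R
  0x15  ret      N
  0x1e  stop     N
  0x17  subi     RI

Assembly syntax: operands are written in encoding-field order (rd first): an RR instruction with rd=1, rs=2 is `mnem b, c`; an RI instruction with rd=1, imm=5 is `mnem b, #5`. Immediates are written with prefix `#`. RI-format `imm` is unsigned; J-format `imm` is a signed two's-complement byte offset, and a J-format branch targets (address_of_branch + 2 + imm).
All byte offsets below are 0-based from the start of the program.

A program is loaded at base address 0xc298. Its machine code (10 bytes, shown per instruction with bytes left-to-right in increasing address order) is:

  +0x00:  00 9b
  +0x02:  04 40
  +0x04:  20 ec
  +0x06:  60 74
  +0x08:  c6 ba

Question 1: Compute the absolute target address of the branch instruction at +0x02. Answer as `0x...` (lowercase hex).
[02] 04 40 → 0x4004
  opcode bits[15:11]=0x8: b/J
  imm@[10:0]=0x4 ⇒ #4
  target = base 0xc298 + off 0x02 + 2 + imm 4 = 0xc2a0

0xc2a0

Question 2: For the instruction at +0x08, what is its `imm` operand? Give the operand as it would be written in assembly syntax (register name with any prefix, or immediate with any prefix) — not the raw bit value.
@+08  little-endian(c6 ba) = 0xbac6
  top 5b → 0x17 → subi [RI]
  [10:8] rd=2 = c
  [7:0] imm=198 = #198

#198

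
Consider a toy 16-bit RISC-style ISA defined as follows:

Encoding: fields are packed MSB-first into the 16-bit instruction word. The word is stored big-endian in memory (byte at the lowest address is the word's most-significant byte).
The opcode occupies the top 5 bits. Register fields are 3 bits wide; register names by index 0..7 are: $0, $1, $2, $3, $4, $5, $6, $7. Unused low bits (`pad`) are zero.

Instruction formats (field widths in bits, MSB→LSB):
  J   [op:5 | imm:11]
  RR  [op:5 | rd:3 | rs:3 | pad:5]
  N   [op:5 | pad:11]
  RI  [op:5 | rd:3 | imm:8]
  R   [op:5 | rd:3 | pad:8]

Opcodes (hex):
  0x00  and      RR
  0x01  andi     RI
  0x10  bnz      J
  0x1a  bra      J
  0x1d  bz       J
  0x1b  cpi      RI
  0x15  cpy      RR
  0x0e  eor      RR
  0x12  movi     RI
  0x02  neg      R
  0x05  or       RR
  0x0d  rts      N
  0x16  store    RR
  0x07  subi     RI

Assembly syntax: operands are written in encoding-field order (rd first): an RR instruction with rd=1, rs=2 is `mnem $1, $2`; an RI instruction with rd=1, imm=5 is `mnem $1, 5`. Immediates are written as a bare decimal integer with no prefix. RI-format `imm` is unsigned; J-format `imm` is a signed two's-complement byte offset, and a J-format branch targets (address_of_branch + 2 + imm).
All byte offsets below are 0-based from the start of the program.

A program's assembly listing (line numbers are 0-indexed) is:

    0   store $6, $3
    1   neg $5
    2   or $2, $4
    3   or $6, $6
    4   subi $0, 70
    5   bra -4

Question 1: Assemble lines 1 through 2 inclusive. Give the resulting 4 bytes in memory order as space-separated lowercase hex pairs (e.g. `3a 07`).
L1: neg op=0x2:5|rd=5:3|pad=0:8 ⇒ 0x1500 ⇒ big 15 00
L2: or op=0x5:5|rd=2:3|rs=4:3|pad=0:5 ⇒ 0x2a80 ⇒ big 2a 80

15 00 2a 80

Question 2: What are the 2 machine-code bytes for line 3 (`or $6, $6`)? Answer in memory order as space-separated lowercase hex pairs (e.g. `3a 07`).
L3: or op=0x5:5|rd=6:3|rs=6:3|pad=0:5 ⇒ 0x2ec0 ⇒ big 2e c0

2e c0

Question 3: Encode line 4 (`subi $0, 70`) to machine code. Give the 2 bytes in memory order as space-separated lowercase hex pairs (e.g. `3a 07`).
line 4 (subi): pack op=0x7:5|rd=0:3|imm=70:8 = 0x3846; big→ 38 46

38 46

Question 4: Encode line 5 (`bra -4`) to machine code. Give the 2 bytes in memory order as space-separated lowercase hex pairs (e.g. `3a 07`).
line 5 (bra): pack op=0x1a:5|imm=-4:11 = 0xd7fc; big→ d7 fc

d7 fc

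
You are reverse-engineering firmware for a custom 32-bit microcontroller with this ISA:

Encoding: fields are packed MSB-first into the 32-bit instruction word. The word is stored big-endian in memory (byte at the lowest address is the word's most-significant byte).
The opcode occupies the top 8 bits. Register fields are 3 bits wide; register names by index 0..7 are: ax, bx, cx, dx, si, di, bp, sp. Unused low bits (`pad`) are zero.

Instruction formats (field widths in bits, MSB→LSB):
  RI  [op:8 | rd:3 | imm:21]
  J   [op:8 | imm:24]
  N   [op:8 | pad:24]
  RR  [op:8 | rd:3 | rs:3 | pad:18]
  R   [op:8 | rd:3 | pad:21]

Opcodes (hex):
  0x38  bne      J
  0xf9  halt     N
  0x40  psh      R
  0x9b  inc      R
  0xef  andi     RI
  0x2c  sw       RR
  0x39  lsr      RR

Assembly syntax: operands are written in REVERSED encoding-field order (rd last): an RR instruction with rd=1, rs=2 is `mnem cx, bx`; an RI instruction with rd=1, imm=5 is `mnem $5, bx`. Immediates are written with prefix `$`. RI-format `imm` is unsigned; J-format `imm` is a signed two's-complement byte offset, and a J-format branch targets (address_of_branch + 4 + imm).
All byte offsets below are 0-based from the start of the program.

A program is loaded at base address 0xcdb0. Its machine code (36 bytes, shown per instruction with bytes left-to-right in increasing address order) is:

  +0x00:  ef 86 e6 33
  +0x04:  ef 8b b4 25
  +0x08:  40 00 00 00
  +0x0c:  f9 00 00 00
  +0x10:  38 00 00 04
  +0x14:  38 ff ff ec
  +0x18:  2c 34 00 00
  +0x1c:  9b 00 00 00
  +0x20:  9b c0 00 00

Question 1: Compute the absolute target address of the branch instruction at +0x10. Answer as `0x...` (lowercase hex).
0xcdc8

+0x10: 38 00 00 04 ⇒ word 0x38000004 (big)
  op=0x38000004>>24=0x38 ⇒ bne (J)
  imm@[23:0]=0x4 ⇒ $4
  target = base 0xcdb0 + off 0x10 + 4 + imm 4 = 0xcdc8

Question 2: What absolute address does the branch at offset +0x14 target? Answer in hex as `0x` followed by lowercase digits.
0xcdb4

[14] 38 ff ff ec → 0x38ffffec
  opcode bits[31:24]=0x38: bne/J
  imm@[23:0]=0xffffec (s24→-20) ⇒ $-20
  target = base 0xcdb0 + off 0x14 + 4 + imm -20 = 0xcdb4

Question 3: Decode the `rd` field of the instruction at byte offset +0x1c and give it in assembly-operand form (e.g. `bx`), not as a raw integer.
[1c] 9b 00 00 00 → 0x9b000000
  top 8b → 0x9b → inc [R]
  [23:21] rd=0 = ax

ax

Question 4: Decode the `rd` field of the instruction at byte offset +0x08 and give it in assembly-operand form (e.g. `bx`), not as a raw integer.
[08] 40 00 00 00 → 0x40000000
  opcode bits[31:24]=0x40: psh/R
  [23:21] rd=0 = ax

ax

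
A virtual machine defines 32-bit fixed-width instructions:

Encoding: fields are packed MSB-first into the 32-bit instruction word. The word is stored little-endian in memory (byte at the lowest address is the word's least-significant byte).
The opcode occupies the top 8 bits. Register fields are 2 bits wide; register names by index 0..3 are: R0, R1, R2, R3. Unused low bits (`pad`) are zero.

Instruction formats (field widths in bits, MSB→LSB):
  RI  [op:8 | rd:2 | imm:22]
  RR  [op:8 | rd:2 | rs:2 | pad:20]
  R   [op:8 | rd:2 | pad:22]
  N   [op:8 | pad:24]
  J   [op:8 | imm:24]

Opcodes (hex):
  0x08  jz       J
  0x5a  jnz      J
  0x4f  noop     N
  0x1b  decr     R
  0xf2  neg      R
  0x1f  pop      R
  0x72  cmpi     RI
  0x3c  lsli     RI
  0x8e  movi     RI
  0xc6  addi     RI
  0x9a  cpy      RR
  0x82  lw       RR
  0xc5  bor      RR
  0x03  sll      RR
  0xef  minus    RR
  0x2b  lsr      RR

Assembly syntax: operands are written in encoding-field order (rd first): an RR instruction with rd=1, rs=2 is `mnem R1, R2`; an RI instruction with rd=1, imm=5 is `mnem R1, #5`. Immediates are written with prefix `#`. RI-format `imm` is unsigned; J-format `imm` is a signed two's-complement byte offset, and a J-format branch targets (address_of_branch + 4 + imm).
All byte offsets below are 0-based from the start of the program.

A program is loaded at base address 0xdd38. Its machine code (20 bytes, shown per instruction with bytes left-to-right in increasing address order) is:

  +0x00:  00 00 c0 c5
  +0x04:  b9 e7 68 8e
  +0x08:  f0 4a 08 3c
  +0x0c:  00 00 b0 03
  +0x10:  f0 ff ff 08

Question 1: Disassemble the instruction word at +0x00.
off 0x00: read 00 00 c0 c5 as little → 0xc5c00000
  op=0xc5c00000>>24=0xc5 ⇒ bor (RR)
  rd@[23:22]=0x3 ⇒ R3
  rs@[21:20]=0x0 ⇒ R0

bor R3, R0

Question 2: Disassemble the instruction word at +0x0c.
sll R2, R3

@+0c  little-endian(00 00 b0 03) = 0x03b00000
  top 8b → 0x3 → sll [RR]
  rd: (w>>22)&0x3=0x2 → R2
  rs: (w>>20)&0x3=0x3 → R3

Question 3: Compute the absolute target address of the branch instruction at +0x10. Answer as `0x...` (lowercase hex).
off 0x10: read f0 ff ff 08 as little → 0x08fffff0
  top 8b → 0x8 → jz [J]
  [23:0] imm=16777200 (s24→-16) = #-16
  target = base 0xdd38 + off 0x10 + 4 + imm -16 = 0xdd3c

0xdd3c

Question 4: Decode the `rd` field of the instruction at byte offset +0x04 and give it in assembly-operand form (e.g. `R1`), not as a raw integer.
+0x04: b9 e7 68 8e ⇒ word 0x8e68e7b9 (little)
  opcode bits[31:24]=0x8e: movi/RI
  rd@[23:22]=0x1 ⇒ R1
  imm@[21:0]=0x28e7b9 ⇒ #2680761

R1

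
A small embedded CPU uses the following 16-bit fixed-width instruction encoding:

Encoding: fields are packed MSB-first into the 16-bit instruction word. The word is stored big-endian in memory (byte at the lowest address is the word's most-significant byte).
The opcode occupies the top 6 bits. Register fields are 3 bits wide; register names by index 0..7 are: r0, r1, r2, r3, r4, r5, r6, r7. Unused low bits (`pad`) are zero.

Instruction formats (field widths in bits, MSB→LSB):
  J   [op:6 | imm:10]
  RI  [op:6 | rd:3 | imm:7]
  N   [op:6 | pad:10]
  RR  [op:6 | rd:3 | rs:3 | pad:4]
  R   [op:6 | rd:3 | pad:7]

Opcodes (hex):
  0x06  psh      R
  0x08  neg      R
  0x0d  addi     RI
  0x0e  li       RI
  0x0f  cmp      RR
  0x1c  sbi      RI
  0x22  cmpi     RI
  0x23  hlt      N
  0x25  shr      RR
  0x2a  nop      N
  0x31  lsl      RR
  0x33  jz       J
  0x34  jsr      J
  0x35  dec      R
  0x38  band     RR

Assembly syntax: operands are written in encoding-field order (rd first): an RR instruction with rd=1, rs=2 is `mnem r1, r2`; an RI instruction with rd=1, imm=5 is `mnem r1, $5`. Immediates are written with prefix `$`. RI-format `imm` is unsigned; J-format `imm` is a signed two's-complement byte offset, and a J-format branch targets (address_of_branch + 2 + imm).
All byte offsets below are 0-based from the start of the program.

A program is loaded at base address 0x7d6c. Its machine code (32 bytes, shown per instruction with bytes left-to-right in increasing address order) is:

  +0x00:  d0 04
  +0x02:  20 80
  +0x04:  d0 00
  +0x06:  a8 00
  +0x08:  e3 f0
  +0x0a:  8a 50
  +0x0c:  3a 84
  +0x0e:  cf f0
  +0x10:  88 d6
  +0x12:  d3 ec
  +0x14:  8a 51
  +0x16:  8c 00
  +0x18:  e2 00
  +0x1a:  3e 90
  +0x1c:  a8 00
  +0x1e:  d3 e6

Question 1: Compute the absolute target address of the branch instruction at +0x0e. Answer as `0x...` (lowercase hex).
@+0e  big-endian(cf f0) = 0xcff0
  opcode bits[15:10]=0x33: jz/J
  imm@[9:0]=0x3f0 (s10→-16) ⇒ $-16
  target = base 0x7d6c + off 0x0e + 2 + imm -16 = 0x7d6c

0x7d6c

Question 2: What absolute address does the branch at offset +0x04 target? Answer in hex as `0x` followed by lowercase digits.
[04] d0 00 → 0xd000
  top 6b → 0x34 → jsr [J]
  [9:0] imm=0 = $0
  target = base 0x7d6c + off 0x04 + 2 + imm 0 = 0x7d72

0x7d72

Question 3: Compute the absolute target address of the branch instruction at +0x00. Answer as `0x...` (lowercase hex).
0x7d72

off 0x00: read d0 04 as big → 0xd004
  top 6b → 0x34 → jsr [J]
  imm@[9:0]=0x4 ⇒ $4
  target = base 0x7d6c + off 0x00 + 2 + imm 4 = 0x7d72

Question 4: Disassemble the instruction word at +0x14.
cmpi r4, $81

off 0x14: read 8a 51 as big → 0x8a51
  top 6b → 0x22 → cmpi [RI]
  rd@[9:7]=0x4 ⇒ r4
  imm@[6:0]=0x51 ⇒ $81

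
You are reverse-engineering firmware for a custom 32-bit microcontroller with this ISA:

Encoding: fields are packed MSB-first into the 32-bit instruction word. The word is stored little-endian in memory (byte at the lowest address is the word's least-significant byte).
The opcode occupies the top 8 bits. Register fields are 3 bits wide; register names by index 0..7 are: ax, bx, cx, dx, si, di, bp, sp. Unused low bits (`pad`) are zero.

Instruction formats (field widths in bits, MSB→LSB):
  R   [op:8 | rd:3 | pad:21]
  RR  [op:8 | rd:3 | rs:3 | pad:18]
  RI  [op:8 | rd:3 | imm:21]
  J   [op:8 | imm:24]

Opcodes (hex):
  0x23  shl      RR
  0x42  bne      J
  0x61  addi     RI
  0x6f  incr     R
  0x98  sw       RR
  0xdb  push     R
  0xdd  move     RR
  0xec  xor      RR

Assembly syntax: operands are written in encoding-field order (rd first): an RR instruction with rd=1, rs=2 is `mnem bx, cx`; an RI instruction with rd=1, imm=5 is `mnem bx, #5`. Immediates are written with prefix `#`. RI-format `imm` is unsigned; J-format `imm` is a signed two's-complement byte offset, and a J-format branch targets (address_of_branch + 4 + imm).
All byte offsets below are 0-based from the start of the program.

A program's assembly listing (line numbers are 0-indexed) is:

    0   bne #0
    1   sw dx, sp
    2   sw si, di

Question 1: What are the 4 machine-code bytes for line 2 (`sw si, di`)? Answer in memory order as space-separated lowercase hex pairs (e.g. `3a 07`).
00 00 94 98

2. sw fields op=0x98:8|rd=4:3|rs=5:3|pad=0:18 → word 98940000h → 00 00 94 98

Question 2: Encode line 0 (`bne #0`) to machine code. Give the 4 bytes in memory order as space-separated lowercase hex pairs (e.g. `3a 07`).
00 00 00 42

0. bne fields op=0x42:8|imm=0:24 → word 42000000h → 00 00 00 42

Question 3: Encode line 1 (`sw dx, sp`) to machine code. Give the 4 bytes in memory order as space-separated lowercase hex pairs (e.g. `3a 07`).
line 1 (sw): pack op=0x98:8|rd=3:3|rs=7:3|pad=0:18 = 0x987c0000; little→ 00 00 7c 98

00 00 7c 98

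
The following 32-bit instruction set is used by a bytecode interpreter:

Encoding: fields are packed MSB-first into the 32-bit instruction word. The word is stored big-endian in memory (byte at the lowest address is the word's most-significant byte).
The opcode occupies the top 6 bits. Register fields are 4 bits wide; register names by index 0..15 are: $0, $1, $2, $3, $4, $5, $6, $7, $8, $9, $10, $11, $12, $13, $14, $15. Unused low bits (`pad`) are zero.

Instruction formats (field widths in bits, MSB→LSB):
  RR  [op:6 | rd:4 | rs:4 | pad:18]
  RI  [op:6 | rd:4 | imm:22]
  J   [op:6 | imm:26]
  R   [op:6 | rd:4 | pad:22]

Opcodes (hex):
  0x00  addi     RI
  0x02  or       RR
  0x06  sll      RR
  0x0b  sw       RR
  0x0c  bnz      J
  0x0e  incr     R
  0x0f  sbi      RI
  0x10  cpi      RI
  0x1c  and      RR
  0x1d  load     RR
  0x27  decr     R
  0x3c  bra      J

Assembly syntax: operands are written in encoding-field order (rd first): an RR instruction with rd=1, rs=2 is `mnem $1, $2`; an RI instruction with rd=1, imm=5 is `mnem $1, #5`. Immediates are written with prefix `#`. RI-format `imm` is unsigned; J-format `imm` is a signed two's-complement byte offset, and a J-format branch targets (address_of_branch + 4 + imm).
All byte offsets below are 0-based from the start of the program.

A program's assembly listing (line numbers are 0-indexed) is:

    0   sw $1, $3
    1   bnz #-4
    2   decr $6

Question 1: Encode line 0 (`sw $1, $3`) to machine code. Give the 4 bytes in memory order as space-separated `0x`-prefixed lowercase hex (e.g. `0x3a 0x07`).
0. sw fields op=0xb:6|rd=1:4|rs=3:4|pad=0:18 → word 2c4c0000h → 2c 4c 00 00

0x2c 0x4c 0x00 0x00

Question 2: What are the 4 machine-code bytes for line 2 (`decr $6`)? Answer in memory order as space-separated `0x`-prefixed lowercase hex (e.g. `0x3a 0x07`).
2. decr fields op=0x27:6|rd=6:4|pad=0:22 → word 9d800000h → 9d 80 00 00

0x9d 0x80 0x00 0x00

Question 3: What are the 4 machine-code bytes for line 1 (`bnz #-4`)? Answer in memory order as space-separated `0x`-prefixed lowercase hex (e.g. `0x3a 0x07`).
0x33 0xff 0xff 0xfc

1. bnz fields op=0xc:6|imm=-4:26 → word 33fffffch → 33 ff ff fc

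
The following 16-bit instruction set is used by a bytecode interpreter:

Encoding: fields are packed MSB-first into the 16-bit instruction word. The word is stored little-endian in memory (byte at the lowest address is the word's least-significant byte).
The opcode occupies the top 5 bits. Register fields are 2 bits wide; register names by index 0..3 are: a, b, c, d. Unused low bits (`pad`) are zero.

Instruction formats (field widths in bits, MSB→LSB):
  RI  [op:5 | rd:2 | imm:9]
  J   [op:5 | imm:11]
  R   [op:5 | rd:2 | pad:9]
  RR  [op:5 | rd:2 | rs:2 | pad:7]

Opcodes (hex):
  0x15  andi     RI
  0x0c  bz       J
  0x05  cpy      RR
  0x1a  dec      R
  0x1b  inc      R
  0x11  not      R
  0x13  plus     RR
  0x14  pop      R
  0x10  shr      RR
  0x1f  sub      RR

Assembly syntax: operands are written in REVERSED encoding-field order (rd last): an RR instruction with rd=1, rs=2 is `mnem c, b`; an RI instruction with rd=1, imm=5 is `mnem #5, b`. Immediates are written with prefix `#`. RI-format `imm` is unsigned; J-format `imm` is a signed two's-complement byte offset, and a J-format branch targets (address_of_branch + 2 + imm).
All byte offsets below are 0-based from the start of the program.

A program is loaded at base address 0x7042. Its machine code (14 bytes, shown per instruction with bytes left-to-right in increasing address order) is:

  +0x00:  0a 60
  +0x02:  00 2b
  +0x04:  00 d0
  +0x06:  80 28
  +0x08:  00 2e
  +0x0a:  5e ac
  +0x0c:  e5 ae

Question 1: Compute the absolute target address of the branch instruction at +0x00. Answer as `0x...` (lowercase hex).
off 0x00: read 0a 60 as little → 0x600a
  opcode bits[15:11]=0xc: bz/J
  imm: (w>>0)&0x7ff=0xa → #10
  target = base 0x7042 + off 0x00 + 2 + imm 10 = 0x704e

0x704e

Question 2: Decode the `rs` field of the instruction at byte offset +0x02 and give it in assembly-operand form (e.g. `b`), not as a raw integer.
[02] 00 2b → 0x2b00
  top 5b → 0x5 → cpy [RR]
  [10:9] rd=1 = b
  [8:7] rs=2 = c

c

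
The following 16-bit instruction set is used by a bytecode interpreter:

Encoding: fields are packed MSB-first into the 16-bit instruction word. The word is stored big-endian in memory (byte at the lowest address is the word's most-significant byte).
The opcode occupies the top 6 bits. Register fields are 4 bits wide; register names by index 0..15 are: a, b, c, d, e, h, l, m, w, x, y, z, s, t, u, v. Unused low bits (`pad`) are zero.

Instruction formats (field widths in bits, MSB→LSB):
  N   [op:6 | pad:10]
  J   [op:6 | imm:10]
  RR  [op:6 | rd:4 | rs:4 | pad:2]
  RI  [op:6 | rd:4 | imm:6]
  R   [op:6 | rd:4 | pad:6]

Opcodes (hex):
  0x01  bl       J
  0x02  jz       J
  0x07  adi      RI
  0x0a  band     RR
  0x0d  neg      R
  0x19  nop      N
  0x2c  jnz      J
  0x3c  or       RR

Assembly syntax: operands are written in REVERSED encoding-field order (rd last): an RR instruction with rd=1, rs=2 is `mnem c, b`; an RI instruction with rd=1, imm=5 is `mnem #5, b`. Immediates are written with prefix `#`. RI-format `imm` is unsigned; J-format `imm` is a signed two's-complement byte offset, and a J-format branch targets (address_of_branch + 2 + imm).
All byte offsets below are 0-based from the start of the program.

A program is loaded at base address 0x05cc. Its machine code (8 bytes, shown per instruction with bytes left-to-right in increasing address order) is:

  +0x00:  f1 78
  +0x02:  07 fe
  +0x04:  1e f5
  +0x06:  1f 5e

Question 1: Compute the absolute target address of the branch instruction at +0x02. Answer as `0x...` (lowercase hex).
@+02  big-endian(07 fe) = 0x07fe
  top 6b → 0x1 → bl [J]
  imm@[9:0]=0x3fe (s10→-2) ⇒ #-2
  target = base 0x05cc + off 0x02 + 2 + imm -2 = 0x05ce

0x05ce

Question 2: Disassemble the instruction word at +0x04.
[04] 1e f5 → 0x1ef5
  opcode bits[15:10]=0x7: adi/RI
  [9:6] rd=11 = z
  [5:0] imm=53 = #53

adi #53, z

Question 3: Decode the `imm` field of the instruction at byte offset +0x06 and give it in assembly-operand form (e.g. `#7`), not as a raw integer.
@+06  big-endian(1f 5e) = 0x1f5e
  opcode bits[15:10]=0x7: adi/RI
  [9:6] rd=13 = t
  [5:0] imm=30 = #30

#30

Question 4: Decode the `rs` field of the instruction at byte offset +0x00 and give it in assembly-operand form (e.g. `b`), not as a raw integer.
u

[00] f1 78 → 0xf178
  top 6b → 0x3c → or [RR]
  rd: (w>>6)&0xf=0x5 → h
  rs: (w>>2)&0xf=0xe → u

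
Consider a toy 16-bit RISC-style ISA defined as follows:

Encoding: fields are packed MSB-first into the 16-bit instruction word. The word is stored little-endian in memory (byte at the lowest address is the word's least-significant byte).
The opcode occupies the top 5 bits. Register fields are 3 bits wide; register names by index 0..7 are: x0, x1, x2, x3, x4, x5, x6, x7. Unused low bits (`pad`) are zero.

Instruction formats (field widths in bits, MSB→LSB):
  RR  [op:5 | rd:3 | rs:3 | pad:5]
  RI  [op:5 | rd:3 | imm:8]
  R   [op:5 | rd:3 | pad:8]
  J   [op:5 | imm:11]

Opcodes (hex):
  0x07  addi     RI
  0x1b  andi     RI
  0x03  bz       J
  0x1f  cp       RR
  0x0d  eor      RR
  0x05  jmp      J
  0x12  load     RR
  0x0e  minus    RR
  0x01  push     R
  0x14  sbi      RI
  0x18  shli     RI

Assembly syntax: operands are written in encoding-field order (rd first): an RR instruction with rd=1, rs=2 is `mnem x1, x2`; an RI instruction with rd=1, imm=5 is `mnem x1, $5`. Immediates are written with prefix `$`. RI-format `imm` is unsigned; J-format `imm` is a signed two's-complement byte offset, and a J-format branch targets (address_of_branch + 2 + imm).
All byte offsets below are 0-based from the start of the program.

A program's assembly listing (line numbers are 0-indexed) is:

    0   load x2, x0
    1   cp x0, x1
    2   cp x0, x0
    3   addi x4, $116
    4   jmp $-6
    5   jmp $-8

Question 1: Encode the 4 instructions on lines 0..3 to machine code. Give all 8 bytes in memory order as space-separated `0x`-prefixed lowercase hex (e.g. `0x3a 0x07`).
0x00 0x92 0x20 0xf8 0x00 0xf8 0x74 0x3c

line 0 (load): pack op=0x12:5|rd=2:3|rs=0:3|pad=0:5 = 0x9200; little→ 00 92
line 1 (cp): pack op=0x1f:5|rd=0:3|rs=1:3|pad=0:5 = 0xf820; little→ 20 f8
line 2 (cp): pack op=0x1f:5|rd=0:3|rs=0:3|pad=0:5 = 0xf800; little→ 00 f8
line 3 (addi): pack op=0x7:5|rd=4:3|imm=116:8 = 0x3c74; little→ 74 3c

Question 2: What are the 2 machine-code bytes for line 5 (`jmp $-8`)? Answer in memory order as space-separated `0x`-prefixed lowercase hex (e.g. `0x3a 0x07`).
L5: jmp op=0x5:5|imm=-8:11 ⇒ 0x2ff8 ⇒ little f8 2f

0xf8 0x2f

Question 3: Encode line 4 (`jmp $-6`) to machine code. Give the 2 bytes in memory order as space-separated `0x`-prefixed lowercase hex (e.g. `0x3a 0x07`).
L4: jmp op=0x5:5|imm=-6:11 ⇒ 0x2ffa ⇒ little fa 2f

0xfa 0x2f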